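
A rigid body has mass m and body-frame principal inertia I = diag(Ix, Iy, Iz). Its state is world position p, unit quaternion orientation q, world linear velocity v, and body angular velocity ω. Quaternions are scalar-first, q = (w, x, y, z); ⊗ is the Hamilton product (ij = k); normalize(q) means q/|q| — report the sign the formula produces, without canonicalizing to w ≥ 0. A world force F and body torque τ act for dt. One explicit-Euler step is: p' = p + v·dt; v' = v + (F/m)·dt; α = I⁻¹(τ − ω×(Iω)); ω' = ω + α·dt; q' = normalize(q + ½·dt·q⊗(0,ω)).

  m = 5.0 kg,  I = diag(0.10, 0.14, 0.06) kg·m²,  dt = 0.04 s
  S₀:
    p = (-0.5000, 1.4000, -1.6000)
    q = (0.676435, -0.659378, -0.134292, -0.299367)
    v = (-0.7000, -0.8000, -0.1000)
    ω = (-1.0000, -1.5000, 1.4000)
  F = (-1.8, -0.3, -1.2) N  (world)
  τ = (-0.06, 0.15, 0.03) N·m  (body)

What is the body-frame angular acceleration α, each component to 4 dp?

α = (-2.2800, 1.4714, -0.5000)

precession coupling ω×(Iω) = (0.1680, -0.0560, 0.0600)
(τ − ω×Iω)/I = (-2.2800, 1.4714, -0.5000)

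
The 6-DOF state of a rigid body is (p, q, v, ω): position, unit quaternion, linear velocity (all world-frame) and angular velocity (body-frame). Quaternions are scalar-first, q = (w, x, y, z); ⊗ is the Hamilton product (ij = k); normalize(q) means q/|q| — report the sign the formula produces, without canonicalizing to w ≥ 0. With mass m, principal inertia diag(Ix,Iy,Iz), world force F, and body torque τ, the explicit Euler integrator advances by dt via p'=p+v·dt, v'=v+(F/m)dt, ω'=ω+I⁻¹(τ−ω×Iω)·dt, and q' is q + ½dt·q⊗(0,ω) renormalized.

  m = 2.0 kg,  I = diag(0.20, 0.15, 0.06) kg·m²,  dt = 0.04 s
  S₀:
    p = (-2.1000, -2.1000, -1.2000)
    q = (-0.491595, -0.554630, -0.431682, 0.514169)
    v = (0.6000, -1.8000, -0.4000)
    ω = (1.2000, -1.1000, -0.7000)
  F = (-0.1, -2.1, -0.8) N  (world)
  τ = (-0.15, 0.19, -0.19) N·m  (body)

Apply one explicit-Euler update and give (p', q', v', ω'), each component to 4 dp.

linear accel F/m = (-0.0500, -1.0500, -0.4000)
p + v·dt = (-2.0760, -2.1720, -1.2160)
v + (F/m)dt = (0.5980, -1.8420, -0.4160)
(τ − ω×Iω)/I = (-0.4035, 2.0507, -4.2667)
ω' = ω + α·dt = (1.1839, -1.0180, -0.8707)
Hamilton product q⊗(0,ω) = (0.5506241, 0.2778493, 0.7695163, 1.4722279)
q' = normalize(q + ½dt·q⊗(0,ω)) = (-0.4803, -0.5487, -0.4160, 0.5433)

p' = (-2.0760, -2.1720, -1.2160)
q' = (-0.4803, -0.5487, -0.4160, 0.5433)
v' = (0.5980, -1.8420, -0.4160)
ω' = (1.1839, -1.0180, -0.8707)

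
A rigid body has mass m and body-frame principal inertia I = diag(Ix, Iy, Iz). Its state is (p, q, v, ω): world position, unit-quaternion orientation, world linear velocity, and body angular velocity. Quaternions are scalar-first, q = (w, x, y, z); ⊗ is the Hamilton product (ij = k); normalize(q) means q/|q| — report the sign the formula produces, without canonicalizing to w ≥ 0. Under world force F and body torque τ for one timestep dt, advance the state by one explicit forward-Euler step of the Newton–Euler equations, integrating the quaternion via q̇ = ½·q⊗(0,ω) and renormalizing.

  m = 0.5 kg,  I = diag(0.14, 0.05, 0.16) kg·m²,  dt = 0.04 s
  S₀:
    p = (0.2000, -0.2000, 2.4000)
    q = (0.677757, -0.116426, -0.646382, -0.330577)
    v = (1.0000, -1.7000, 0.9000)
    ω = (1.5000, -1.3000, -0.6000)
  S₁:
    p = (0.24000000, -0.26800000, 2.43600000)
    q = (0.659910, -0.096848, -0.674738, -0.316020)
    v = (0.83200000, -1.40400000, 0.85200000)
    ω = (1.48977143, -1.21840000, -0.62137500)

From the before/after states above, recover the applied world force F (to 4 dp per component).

v₁ − v₀ = (-0.16800000, 0.29600000, -0.04800000)
F = m·Δv/dt = (-2.1000, 3.7000, -0.6000)

F = (-2.1000, 3.7000, -0.6000)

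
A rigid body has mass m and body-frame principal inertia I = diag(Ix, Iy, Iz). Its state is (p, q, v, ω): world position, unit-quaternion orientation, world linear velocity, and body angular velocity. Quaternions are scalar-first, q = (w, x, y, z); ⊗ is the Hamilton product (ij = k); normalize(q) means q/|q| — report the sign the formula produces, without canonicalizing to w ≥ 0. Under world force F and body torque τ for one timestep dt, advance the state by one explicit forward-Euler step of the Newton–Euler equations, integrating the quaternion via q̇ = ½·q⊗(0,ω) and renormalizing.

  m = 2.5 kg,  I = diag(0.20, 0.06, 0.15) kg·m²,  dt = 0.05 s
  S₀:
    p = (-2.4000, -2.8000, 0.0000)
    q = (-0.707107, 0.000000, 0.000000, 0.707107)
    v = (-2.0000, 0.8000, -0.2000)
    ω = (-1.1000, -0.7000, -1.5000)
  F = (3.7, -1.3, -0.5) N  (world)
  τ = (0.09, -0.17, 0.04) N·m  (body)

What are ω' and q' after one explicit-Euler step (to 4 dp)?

ω' = (-1.1011, -0.9104, -1.4507)
q' = (-0.6798, 0.0318, -0.0071, 0.7327)

(τ − ω×Iω)/I = (-0.0225, -4.2083, 0.9853)
ω + α·dt = (-1.1011, -0.9104, -1.4507)
q⊗(0,ω) = (1.0606605, 1.2727926, -0.2828428, 1.0606605)
q' = normalize(q + ½dt·q⊗(0,ω)) = (-0.6798, 0.0318, -0.0071, 0.7327)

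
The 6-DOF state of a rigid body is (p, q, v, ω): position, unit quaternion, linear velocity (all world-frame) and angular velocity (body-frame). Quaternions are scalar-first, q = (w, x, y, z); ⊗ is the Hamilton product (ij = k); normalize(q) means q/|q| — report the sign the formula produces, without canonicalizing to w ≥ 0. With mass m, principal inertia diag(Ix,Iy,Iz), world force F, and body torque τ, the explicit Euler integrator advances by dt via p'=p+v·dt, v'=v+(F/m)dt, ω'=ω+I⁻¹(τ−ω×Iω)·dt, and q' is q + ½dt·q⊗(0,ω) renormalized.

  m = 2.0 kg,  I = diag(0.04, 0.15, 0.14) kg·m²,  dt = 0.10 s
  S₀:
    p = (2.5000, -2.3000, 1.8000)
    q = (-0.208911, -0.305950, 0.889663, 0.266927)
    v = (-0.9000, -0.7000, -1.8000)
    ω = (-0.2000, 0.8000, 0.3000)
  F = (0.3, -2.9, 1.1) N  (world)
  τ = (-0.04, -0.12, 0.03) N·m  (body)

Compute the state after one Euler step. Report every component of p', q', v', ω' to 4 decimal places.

p' = (2.4100, -2.3700, 1.6200)
q' = (-0.2513, -0.3009, 0.8824, 0.2602)
v' = (-0.8850, -0.8450, -1.7450)
ω' = (-0.2940, 0.7160, 0.3340)

precession coupling ω×(Iω) = (-0.0024, 0.0060, -0.0176)
α = I⁻¹(τ − ω×Iω) = (-0.9400, -0.8400, 0.3400)
new body rate ω' = (-0.2940, 0.7160, 0.3340)
q⊗(0,ω) = (-0.8529985, 0.0951395, -0.1287292, -0.1295007)
q' = normalize(q + ½dt·q⊗(0,ω)) = (-0.2513, -0.3009, 0.8824, 0.2602)
a = (0.1500, -1.4500, 0.5500)
p' = p + v·dt = (2.4100, -2.3700, 1.6200)
new velocity v' = (-0.8850, -0.8450, -1.7450)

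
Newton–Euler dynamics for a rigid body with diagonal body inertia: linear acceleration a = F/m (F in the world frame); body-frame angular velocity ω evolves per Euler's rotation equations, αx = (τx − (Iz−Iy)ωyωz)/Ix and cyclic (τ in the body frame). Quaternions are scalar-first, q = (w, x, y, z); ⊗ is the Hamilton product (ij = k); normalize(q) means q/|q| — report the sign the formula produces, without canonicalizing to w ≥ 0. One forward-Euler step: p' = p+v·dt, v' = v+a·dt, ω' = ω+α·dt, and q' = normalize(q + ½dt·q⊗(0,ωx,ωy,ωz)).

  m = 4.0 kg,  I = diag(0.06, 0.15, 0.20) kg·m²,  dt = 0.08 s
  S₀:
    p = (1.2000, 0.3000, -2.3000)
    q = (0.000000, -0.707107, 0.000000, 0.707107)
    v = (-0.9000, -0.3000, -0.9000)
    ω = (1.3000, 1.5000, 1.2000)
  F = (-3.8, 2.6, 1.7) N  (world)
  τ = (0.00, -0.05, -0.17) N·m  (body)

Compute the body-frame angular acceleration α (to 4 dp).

gyro term ω×Iω = (0.0900, -0.2184, 0.1755)
(τ − ω×Iω)/I = (-1.5000, 1.1227, -1.7275)

α = (-1.5000, 1.1227, -1.7275)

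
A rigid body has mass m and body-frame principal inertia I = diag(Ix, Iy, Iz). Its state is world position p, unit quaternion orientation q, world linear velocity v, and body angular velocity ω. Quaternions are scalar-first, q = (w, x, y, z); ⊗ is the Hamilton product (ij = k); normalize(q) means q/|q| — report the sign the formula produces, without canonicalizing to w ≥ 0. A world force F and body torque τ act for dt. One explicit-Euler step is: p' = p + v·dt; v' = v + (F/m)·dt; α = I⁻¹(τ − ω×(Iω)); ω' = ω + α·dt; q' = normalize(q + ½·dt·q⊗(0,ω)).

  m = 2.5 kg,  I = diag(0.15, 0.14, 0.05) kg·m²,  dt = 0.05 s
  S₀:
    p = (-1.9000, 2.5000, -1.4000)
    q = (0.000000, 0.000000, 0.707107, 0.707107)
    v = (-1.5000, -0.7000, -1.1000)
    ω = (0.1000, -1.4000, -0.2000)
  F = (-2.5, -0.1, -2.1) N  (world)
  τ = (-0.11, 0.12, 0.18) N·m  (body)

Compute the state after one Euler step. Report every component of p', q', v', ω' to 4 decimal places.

ω×(Iω) gyroscopic = (-0.0252, -0.0020, 0.0014)
angular accel α = (-0.5653, 0.8714, 3.5720)
ω + α·dt = (0.0717, -1.3564, -0.0214)
Hamilton product q⊗(0,ω) = (1.1313712, 0.8485284, 0.0707107, -0.0707107)
updated quaternion q' = (0.0283, 0.0212, 0.7084, 0.7049)
a = F/m = (-1.0000, -0.0400, -0.8400)
p' = p + v·dt = (-1.9750, 2.4650, -1.4550)
new velocity v' = (-1.5500, -0.7020, -1.1420)

p' = (-1.9750, 2.4650, -1.4550)
q' = (0.0283, 0.0212, 0.7084, 0.7049)
v' = (-1.5500, -0.7020, -1.1420)
ω' = (0.0717, -1.3564, -0.0214)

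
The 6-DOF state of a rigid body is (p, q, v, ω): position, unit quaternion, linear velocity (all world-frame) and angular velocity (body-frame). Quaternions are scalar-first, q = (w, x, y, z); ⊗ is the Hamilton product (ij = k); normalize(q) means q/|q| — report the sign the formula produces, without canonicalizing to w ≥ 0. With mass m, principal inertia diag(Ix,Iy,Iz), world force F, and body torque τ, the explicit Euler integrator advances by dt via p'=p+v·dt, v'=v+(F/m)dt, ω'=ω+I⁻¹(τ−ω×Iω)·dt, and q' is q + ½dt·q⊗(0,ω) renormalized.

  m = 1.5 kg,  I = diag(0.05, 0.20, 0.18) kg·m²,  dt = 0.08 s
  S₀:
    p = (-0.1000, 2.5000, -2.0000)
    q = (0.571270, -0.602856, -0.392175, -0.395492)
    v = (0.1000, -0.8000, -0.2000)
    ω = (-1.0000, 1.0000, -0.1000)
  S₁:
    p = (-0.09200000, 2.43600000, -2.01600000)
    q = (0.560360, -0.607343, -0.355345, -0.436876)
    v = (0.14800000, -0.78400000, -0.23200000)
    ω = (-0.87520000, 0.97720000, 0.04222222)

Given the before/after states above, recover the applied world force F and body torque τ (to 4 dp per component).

velocity change Δv = (0.04800000, 0.01600000, -0.03200000)
applied force F = (0.9000, 0.3000, -0.6000)
Δω = ω₁−ω₀ = (0.12480000, -0.02280000, 0.14222222)
I·α + gyro = (0.0800, -0.0700, 0.1700)

F = (0.9000, 0.3000, -0.6000)
τ = (0.0800, -0.0700, 0.1700)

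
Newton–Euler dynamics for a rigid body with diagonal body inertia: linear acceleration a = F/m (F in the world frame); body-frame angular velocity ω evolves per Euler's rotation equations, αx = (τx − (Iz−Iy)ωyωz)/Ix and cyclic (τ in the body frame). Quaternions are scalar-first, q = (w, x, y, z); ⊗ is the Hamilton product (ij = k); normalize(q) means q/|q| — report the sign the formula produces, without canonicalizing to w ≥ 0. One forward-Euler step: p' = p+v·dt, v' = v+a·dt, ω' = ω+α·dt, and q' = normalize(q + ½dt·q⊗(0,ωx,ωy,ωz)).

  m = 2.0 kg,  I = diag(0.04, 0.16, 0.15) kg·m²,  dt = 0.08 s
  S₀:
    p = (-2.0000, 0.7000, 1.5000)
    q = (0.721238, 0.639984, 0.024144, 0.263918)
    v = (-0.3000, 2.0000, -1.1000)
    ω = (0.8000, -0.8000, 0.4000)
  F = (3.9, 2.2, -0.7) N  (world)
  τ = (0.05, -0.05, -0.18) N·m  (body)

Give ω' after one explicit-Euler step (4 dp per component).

precession coupling ω×(Iω) = (0.0032, -0.0352, -0.0768)
α = I⁻¹(τ − ω×Iω) = (1.1700, -0.0925, -0.6880)
ω' = ω + α·dt = (0.8936, -0.8074, 0.3450)

ω' = (0.8936, -0.8074, 0.3450)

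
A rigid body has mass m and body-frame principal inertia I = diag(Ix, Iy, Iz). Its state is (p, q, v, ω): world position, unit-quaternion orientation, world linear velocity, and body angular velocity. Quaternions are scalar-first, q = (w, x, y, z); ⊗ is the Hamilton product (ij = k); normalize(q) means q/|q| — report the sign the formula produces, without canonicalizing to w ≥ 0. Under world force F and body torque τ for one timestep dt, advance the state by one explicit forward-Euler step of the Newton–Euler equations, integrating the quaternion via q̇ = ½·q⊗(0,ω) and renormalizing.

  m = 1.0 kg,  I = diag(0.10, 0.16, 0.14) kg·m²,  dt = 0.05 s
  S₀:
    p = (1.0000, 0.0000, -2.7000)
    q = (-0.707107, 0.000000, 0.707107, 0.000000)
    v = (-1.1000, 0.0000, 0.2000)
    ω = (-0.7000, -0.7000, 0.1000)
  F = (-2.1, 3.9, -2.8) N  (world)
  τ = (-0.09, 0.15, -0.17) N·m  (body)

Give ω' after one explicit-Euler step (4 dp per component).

ω' = (-0.7457, -0.6540, 0.0288)

precession coupling ω×(Iω) = (0.0014, 0.0028, 0.0294)
(τ − ω×Iω)/I = (-0.9140, 0.9200, -1.4243)
ω' = ω + α·dt = (-0.7457, -0.6540, 0.0288)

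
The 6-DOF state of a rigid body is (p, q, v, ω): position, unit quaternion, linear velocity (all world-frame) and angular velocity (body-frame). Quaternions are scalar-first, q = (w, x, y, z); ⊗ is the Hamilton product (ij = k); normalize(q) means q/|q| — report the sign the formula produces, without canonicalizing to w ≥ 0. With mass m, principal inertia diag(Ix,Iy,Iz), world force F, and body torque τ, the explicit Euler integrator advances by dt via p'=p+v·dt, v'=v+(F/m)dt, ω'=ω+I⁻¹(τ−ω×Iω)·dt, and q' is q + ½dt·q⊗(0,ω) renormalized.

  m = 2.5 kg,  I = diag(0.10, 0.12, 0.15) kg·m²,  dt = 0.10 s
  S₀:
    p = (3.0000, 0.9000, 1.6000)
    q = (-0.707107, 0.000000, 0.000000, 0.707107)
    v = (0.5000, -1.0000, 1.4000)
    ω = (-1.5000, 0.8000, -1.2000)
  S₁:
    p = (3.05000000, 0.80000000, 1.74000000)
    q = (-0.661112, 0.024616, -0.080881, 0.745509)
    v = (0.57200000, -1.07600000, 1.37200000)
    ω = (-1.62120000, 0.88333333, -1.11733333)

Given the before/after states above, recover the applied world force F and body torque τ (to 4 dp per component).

F = (1.8000, -1.9000, -0.7000)
τ = (-0.1500, 0.0100, 0.1000)

Δv = v₁−v₀ = (0.07200000, -0.07600000, -0.02800000)
F = m·Δv/dt = (1.8000, -1.9000, -0.7000)
rate change Δω = (-0.12120000, 0.08333333, 0.08266667)
gyro term ω₀×Iω₀ = (-0.0288, -0.0900, -0.0240)
applied torque τ = (-0.1500, 0.0100, 0.1000)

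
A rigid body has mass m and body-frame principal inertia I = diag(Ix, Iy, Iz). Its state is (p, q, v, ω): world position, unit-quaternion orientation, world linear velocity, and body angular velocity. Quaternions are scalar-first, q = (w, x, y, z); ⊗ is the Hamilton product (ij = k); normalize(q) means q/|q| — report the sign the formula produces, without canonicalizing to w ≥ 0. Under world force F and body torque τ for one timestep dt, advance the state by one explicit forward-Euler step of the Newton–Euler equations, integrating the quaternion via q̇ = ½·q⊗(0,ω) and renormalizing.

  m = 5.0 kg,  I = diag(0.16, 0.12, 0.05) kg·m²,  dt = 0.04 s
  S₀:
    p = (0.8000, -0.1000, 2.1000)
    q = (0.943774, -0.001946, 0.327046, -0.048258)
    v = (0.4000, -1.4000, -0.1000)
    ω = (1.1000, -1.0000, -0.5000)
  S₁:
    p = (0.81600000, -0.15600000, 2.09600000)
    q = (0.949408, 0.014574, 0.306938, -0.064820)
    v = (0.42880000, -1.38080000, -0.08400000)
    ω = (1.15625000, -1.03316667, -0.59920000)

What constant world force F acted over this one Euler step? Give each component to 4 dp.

F = (3.6000, 2.4000, 2.0000)

Δv = v₁−v₀ = (0.02880000, 0.01920000, 0.01600000)
m·(v₁−v₀)/dt = (3.6000, 2.4000, 2.0000)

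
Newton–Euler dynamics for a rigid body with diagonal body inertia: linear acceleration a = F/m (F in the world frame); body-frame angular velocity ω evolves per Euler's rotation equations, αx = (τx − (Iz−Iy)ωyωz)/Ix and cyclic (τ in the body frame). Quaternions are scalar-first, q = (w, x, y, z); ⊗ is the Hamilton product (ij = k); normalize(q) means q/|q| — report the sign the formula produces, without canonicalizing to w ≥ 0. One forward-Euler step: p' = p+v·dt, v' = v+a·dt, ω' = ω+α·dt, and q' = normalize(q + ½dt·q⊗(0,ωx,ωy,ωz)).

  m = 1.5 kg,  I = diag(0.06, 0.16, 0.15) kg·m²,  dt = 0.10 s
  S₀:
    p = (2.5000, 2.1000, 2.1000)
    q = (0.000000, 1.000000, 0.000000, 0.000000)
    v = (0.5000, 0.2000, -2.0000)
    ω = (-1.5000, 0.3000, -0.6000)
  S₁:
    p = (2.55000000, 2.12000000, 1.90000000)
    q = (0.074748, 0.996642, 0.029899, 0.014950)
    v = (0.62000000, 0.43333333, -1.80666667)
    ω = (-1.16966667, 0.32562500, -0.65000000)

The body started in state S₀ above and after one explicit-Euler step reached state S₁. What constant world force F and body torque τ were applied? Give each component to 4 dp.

F = (1.8000, 3.5000, 2.9000)
τ = (0.2000, -0.0400, -0.1200)

velocity change Δv = (0.12000000, 0.23333333, 0.19333333)
m·(v₁−v₀)/dt = (1.8000, 3.5000, 2.9000)
rate change Δω = (0.33033333, 0.02562500, -0.05000000)
gyro term ω₀×Iω₀ = (0.0018, -0.0810, -0.0450)
I·α + gyro = (0.2000, -0.0400, -0.1200)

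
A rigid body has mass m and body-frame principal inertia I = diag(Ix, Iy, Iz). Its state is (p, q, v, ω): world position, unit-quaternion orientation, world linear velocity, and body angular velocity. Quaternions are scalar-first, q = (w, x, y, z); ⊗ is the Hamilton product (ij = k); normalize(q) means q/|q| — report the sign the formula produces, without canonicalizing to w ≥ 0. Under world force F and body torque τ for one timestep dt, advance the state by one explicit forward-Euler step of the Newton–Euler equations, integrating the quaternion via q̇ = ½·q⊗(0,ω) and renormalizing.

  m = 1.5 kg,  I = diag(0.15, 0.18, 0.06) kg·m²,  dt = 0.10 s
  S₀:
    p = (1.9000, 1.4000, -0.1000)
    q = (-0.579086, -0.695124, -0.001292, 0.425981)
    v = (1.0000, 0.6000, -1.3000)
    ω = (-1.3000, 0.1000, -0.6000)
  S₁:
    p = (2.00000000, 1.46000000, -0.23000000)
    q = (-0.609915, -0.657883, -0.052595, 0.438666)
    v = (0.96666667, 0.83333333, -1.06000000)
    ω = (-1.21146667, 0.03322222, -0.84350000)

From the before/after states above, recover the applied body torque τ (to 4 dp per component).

τ = (0.1400, -0.0500, -0.1500)

ω₁ − ω₀ = (0.08853333, -0.06677778, -0.24350000)
τ = I·(Δω/dt) + ω₀×(Iω₀) = (0.1400, -0.0500, -0.1500)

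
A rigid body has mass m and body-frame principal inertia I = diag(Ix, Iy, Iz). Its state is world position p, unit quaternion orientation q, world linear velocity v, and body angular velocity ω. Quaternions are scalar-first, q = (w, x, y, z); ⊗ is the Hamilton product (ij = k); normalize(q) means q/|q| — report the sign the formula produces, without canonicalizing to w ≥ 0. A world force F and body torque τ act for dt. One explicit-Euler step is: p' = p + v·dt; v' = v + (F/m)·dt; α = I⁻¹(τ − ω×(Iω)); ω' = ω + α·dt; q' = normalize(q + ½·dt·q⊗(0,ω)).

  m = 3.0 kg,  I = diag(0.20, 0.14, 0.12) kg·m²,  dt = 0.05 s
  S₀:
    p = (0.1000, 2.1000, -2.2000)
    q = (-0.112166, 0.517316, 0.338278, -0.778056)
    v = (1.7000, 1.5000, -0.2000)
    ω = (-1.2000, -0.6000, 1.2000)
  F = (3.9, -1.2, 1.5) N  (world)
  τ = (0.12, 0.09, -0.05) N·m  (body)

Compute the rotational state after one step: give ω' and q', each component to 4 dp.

ω×(Iω) gyroscopic = (0.0144, -0.1152, -0.0432)
(τ − ω×Iω)/I = (0.5280, 1.4657, -0.0567)
ω' = ω + α·dt = (-1.1736, -0.5267, 1.1972)
2q̇ = q⊗(0,ω) = (1.7574132, 0.0736992, 0.3801876, -0.0390552)
updated quaternion q' = (-0.0682, 0.5186, 0.3474, -0.7782)

ω' = (-1.1736, -0.5267, 1.1972)
q' = (-0.0682, 0.5186, 0.3474, -0.7782)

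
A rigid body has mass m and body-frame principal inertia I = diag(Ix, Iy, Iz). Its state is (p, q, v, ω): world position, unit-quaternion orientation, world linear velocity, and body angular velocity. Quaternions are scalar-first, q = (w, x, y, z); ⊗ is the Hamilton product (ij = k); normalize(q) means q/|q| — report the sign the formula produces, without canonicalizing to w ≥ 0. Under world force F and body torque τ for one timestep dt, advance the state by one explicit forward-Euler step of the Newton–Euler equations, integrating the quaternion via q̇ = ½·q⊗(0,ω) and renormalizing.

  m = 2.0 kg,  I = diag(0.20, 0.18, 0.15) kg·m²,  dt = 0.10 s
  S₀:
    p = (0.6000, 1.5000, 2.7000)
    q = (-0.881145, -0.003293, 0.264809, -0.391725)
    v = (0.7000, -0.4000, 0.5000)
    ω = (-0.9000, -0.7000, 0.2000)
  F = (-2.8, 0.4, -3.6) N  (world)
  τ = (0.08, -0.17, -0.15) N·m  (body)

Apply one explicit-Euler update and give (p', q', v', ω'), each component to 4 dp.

precession coupling ω×(Iω) = (0.0042, -0.0090, -0.0126)
α = I⁻¹(τ − ω×Iω) = (0.3790, -0.8944, -0.9160)
new body rate ω' = (-0.8621, -0.7894, 0.1084)
2q̇ = q⊗(0,ω) = (0.2607476, 0.5717848, 0.9700126, 0.0644042)
q' = normalize(q + ½dt·q⊗(0,ω)) = (-0.8667, 0.0253, 0.3128, -0.3879)
p + v·dt = (0.6700, 1.4600, 2.7500)
new velocity v' = (0.5600, -0.3800, 0.3200)

p' = (0.6700, 1.4600, 2.7500)
q' = (-0.8667, 0.0253, 0.3128, -0.3879)
v' = (0.5600, -0.3800, 0.3200)
ω' = (-0.8621, -0.7894, 0.1084)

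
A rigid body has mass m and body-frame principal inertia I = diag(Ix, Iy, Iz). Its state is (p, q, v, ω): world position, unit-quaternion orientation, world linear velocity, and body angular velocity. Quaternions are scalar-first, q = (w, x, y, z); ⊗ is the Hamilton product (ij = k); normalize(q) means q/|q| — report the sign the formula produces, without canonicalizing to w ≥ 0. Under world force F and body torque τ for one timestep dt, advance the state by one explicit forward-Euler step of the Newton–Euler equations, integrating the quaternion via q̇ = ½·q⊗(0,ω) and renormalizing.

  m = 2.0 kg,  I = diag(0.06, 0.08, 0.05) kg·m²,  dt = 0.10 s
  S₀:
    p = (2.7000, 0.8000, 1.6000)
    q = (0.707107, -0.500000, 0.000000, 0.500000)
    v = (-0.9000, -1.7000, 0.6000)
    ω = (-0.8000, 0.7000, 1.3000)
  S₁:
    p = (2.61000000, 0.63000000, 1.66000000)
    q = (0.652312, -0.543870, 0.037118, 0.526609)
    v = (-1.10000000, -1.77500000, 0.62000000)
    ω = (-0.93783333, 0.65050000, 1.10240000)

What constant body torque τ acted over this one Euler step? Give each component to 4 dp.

rate change Δω = (-0.13783333, -0.04950000, -0.19760000)
gyro term ω₀×Iω₀ = (-0.0273, -0.0104, -0.0112)
τ = I·(Δω/dt) + ω₀×(Iω₀) = (-0.1100, -0.0500, -0.1100)

τ = (-0.1100, -0.0500, -0.1100)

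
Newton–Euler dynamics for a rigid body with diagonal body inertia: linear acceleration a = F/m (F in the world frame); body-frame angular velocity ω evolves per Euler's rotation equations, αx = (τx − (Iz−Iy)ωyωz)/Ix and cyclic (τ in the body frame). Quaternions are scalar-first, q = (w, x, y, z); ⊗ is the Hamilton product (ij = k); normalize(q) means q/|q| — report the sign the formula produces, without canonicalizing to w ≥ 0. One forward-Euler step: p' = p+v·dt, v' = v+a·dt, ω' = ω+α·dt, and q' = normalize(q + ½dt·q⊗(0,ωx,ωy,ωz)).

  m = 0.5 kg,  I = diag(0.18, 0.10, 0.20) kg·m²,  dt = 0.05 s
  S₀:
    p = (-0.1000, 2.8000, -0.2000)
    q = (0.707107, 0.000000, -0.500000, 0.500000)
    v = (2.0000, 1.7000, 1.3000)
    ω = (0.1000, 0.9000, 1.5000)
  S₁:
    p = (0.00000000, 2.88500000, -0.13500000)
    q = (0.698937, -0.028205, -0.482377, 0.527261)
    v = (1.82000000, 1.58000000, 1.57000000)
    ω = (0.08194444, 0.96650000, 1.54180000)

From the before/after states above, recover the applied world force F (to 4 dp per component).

v₁ − v₀ = (-0.18000000, -0.12000000, 0.27000000)
applied force F = (-1.8000, -1.2000, 2.7000)

F = (-1.8000, -1.2000, 2.7000)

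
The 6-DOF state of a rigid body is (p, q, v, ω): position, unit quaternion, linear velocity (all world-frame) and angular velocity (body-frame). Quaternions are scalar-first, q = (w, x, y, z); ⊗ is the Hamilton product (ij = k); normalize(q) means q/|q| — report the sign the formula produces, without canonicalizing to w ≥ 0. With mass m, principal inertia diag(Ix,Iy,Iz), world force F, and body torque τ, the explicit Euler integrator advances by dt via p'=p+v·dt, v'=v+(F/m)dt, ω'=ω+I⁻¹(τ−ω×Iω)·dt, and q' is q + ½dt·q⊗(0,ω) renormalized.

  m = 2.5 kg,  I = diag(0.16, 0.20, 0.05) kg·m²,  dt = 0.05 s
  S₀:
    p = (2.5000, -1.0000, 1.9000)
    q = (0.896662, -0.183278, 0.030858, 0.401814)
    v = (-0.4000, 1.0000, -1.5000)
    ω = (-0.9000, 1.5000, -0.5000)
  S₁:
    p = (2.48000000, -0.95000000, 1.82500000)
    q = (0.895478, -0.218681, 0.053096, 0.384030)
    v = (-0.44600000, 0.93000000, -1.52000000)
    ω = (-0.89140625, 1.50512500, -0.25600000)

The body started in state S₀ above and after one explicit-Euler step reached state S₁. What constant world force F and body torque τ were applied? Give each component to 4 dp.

F = (-2.3000, -3.5000, -1.0000)
τ = (0.1400, 0.0700, 0.1900)

Δω = ω₁−ω₀ = (0.00859375, 0.00512500, 0.24400000)
τ = I·(Δω/dt) + ω₀×(Iω₀) = (0.1400, 0.0700, 0.1900)
Δv = v₁−v₀ = (-0.04600000, -0.07000000, -0.02000000)
m·(v₁−v₀)/dt = (-2.3000, -3.5000, -1.0000)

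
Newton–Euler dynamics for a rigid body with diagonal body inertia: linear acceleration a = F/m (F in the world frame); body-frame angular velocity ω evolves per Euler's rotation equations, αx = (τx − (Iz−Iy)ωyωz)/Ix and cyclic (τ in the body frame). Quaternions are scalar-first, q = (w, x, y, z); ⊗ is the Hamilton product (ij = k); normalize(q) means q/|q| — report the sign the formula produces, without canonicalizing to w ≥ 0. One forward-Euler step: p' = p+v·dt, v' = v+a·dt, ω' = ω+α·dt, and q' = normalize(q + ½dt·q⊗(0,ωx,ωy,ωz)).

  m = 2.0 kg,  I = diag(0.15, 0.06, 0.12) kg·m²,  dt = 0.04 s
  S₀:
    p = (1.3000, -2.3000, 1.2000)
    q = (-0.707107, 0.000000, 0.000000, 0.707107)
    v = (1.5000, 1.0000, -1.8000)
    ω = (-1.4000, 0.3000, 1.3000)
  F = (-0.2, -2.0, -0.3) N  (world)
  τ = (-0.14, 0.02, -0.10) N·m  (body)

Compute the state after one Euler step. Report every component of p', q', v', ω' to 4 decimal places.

p' = (1.3600, -2.2600, 1.1280)
q' = (-0.7249, 0.0155, -0.0240, 0.6882)
v' = (1.4960, 0.9600, -1.8060)
ω' = (-1.4436, 0.3497, 1.2541)

precession coupling ω×(Iω) = (0.0234, -0.0546, 0.0378)
angular accel α = (-1.0893, 1.2433, -1.1483)
new body rate ω' = (-1.4436, 0.3497, 1.2541)
2q̇ = q⊗(0,ω) = (-0.9192391, 0.7778177, -1.2020819, -0.9192391)
updated quaternion q' = (-0.7249, 0.0155, -0.0240, 0.6882)
a = F/m = (-0.1000, -1.0000, -0.1500)
new position p' = (1.3600, -2.2600, 1.1280)
v' = v + a·dt = (1.4960, 0.9600, -1.8060)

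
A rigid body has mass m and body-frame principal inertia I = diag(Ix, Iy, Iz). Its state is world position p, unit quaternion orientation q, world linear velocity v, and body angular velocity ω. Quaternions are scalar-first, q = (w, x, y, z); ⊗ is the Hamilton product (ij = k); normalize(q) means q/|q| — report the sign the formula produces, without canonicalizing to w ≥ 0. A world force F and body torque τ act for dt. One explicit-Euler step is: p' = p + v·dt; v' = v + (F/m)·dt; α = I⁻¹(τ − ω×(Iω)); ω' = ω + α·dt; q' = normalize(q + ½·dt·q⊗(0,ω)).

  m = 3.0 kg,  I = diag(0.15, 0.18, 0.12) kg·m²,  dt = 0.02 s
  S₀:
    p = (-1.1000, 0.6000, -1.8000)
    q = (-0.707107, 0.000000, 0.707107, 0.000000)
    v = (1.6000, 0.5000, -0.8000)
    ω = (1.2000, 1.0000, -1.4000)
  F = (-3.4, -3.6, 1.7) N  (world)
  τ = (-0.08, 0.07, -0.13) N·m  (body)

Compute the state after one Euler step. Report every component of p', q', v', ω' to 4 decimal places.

p' = (-1.0680, 0.6100, -1.8160)
q' = (-0.7140, -0.0184, 0.6999, 0.0014)
v' = (1.5773, 0.4760, -0.7887)
ω' = (1.1781, 1.0134, -1.4277)

new position p' = (-1.0680, 0.6100, -1.8160)
v' = v + a·dt = (1.5773, 0.4760, -0.7887)
(τ − ω×Iω)/I = (-1.0933, 0.6689, -1.3833)
ω + α·dt = (1.1781, 1.0134, -1.4277)
2q̇ = q⊗(0,ω) = (-0.7071070, -1.8384782, -0.7071070, 0.1414214)
q' = normalize(q + ½dt·q⊗(0,ω)) = (-0.7140, -0.0184, 0.6999, 0.0014)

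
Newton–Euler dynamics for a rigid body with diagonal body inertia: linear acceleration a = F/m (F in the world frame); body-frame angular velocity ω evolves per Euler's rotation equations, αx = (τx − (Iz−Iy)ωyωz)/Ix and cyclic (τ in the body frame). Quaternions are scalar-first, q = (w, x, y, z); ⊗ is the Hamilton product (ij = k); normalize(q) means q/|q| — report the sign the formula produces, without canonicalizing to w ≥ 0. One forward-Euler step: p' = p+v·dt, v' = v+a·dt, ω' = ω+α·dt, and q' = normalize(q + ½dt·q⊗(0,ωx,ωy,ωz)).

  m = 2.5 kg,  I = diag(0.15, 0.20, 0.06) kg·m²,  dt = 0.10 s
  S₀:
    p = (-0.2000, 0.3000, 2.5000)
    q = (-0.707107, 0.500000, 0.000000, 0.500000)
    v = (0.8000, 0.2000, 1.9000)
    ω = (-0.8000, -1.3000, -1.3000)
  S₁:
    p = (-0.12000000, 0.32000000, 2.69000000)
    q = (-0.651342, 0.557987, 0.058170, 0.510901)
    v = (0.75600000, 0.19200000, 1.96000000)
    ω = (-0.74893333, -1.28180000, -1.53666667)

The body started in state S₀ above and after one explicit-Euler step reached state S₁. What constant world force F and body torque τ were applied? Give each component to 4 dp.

F = (-1.1000, -0.2000, 1.5000)
τ = (-0.1600, 0.1300, -0.0900)

v₁ − v₀ = (-0.04400000, -0.00800000, 0.06000000)
m·(v₁−v₀)/dt = (-1.1000, -0.2000, 1.5000)
Δω = ω₁−ω₀ = (0.05106667, 0.01820000, -0.23666667)
ω₀×(Iω₀) = (-0.2366, 0.0936, 0.0520)
applied torque τ = (-0.1600, 0.1300, -0.0900)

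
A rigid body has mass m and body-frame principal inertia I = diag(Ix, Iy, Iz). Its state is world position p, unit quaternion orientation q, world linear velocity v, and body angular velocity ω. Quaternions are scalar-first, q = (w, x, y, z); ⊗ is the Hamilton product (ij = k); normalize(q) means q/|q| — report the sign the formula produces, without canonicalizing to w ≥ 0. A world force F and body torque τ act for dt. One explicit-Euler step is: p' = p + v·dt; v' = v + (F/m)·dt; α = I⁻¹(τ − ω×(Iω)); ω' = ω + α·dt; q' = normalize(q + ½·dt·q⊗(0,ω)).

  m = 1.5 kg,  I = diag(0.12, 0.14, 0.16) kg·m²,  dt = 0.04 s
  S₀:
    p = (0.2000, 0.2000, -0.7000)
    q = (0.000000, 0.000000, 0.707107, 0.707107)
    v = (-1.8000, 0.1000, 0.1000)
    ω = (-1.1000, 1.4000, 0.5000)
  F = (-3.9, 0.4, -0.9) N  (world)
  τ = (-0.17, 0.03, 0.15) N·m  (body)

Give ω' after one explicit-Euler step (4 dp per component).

ω' = (-1.1613, 1.4023, 0.5452)

(τ − ω×Iω)/I = (-1.5333, 0.0571, 1.1300)
ω' = ω + α·dt = (-1.1613, 1.4023, 0.5452)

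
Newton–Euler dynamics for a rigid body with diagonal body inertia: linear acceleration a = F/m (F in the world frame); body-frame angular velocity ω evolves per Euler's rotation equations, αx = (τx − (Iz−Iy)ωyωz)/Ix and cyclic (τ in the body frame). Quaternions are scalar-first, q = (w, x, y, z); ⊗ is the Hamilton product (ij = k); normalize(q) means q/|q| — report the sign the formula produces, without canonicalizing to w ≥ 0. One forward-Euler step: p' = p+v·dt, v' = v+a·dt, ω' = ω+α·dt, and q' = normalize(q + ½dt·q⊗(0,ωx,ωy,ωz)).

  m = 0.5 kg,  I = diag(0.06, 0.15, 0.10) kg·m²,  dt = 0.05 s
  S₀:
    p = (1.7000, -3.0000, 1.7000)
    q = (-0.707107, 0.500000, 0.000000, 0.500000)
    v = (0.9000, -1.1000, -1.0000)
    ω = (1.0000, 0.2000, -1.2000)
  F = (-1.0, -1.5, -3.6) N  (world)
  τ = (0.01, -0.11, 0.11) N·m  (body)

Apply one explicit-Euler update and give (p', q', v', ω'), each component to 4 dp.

p' = (1.7450, -3.0550, 1.6500)
q' = (-0.7041, 0.4795, 0.0239, 0.5233)
v' = (0.8000, -1.2500, -1.3600)
ω' = (0.9983, 0.1473, -1.1540)

p + v·dt = (1.7450, -3.0550, 1.6500)
new velocity v' = (0.8000, -1.2500, -1.3600)
ω×(Iω) gyroscopic = (0.0120, 0.0480, 0.0180)
(τ − ω×Iω)/I = (-0.0333, -1.0533, 0.9200)
new body rate ω' = (0.9983, 0.1473, -1.1540)
Hamilton product q⊗(0,ω) = (0.1000000, -0.8071070, 0.9585786, 0.9485284)
q + ½dt·q⊗(0,ω), renormalized = (-0.7041, 0.4795, 0.0239, 0.5233)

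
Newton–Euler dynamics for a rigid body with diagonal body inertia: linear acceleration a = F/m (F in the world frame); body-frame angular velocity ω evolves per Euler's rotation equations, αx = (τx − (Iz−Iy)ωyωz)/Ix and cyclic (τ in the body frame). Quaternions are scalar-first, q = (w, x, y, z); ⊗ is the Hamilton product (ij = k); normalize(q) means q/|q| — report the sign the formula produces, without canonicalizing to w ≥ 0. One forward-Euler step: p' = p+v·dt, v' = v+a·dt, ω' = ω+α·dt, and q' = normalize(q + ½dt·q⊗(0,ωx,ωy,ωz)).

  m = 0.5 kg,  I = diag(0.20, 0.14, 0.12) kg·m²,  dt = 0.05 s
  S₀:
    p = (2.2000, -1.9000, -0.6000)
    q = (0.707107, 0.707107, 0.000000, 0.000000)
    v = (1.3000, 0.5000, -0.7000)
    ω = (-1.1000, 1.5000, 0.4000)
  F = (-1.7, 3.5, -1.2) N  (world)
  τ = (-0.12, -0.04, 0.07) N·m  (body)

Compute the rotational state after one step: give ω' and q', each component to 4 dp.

ω' = (-1.1270, 1.4983, 0.3879)
q' = (0.7257, 0.6869, 0.0194, 0.0335)

gyro term ω×Iω = (-0.0120, -0.0352, 0.0990)
(τ − ω×Iω)/I = (-0.5400, -0.0343, -0.2417)
ω + α·dt = (-1.1270, 1.4983, 0.3879)
Hamilton product q⊗(0,ω) = (0.7778177, -0.7778177, 0.7778177, 1.3435033)
q + ½dt·q⊗(0,ω), renormalized = (0.7257, 0.6869, 0.0194, 0.0335)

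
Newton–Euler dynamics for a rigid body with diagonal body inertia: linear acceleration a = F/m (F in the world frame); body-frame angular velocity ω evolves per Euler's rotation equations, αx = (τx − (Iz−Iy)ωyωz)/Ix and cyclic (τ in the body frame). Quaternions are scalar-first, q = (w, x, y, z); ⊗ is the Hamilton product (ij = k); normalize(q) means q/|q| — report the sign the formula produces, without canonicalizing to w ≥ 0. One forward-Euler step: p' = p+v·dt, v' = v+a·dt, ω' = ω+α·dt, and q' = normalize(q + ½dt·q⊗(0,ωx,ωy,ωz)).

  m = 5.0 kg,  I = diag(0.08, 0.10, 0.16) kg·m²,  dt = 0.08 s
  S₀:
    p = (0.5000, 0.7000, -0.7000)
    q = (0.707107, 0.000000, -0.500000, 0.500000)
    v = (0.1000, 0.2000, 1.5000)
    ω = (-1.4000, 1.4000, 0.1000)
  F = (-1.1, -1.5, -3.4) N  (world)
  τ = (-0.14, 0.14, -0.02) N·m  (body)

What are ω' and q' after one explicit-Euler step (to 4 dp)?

ω' = (-1.5484, 1.5030, 0.1096)
q' = (0.7308, -0.0694, -0.4869, 0.4733)

angular accel α = (-1.8550, 1.2880, 0.1200)
ω' = ω + α·dt = (-1.5484, 1.5030, 0.1096)
q⊗(0,ω) = (0.6500000, -1.7399498, 0.2899498, -0.6292893)
q + ½dt·q⊗(0,ω), renormalized = (0.7308, -0.0694, -0.4869, 0.4733)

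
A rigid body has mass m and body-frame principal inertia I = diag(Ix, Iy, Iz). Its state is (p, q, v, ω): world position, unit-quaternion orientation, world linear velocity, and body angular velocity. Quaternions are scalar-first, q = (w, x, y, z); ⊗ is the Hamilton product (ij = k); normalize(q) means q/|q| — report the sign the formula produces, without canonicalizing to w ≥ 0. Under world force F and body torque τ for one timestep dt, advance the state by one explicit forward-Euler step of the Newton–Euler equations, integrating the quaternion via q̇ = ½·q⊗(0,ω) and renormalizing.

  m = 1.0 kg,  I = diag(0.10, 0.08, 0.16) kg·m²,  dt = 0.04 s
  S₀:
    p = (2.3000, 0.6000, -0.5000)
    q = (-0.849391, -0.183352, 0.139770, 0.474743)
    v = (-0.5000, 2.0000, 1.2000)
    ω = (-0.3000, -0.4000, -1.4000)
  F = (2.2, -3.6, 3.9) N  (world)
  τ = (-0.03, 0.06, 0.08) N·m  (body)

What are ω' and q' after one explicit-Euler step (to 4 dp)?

gyro term ω×Iω = (0.0448, -0.0252, -0.0024)
angular accel α = (-0.7480, 1.0650, 0.5150)
new body rate ω' = (-0.3299, -0.3574, -1.3794)
q⊗(0,ω) = (0.6655426, 0.2490365, -0.0593593, 1.3044192)
q' = normalize(q + ½dt·q⊗(0,ω)) = (-0.8357, -0.1783, 0.1385, 0.5006)

ω' = (-0.3299, -0.3574, -1.3794)
q' = (-0.8357, -0.1783, 0.1385, 0.5006)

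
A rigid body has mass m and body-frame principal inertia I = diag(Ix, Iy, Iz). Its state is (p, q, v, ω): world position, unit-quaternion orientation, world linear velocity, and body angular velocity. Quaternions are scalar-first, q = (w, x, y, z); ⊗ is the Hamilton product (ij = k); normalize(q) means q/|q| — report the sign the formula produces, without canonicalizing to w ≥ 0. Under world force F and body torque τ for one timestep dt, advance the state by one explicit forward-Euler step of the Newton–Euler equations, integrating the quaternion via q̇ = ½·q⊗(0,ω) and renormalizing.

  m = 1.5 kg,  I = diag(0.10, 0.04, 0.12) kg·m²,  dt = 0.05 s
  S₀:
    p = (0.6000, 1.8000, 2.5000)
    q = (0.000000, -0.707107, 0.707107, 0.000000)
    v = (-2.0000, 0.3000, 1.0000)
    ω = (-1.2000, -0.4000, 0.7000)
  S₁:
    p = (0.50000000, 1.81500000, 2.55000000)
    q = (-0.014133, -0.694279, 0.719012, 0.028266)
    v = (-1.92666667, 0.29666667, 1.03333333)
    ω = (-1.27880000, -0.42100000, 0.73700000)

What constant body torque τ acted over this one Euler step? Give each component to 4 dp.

τ = (-0.1800, 0.0000, 0.0600)

Δω = ω₁−ω₀ = (-0.07880000, -0.02100000, 0.03700000)
ω₀×(Iω₀) = (-0.0224, 0.0168, -0.0288)
τ = I·(Δω/dt) + ω₀×(Iω₀) = (-0.1800, 0.0000, 0.0600)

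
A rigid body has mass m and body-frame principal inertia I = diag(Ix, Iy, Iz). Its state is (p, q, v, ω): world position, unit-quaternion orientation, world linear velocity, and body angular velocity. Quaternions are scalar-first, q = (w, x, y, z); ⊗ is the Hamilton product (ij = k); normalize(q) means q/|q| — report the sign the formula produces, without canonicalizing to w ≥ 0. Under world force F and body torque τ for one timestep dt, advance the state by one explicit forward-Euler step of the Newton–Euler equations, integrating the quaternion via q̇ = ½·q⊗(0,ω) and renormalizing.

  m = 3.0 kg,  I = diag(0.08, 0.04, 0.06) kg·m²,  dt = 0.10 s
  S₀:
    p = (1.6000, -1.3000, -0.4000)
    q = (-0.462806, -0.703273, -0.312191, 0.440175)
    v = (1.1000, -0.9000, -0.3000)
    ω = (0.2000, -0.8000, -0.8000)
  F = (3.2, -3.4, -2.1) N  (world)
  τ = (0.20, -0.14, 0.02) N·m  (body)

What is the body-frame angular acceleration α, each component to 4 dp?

α = (2.3400, -3.4200, 0.2267)

gyro term ω×Iω = (0.0128, -0.0032, 0.0064)
(τ − ω×Iω)/I = (2.3400, -3.4200, 0.2267)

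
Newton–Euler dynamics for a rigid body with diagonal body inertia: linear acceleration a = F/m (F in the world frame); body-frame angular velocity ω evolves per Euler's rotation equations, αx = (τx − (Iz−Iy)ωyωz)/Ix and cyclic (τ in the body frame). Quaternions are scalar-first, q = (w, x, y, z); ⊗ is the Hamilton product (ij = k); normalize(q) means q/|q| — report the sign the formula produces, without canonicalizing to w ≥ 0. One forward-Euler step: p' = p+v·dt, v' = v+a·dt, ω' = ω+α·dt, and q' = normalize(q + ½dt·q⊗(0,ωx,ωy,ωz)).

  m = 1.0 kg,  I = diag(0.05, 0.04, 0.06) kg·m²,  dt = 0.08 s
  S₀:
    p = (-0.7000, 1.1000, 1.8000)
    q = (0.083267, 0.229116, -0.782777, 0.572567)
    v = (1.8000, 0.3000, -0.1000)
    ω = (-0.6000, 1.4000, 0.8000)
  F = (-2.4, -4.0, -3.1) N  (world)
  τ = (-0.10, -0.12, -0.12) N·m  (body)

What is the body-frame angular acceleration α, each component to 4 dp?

α = (-2.4480, -3.1200, -2.1400)

precession coupling ω×(Iω) = (0.0224, 0.0048, 0.0084)
(τ − ω×Iω)/I = (-2.4480, -3.1200, -2.1400)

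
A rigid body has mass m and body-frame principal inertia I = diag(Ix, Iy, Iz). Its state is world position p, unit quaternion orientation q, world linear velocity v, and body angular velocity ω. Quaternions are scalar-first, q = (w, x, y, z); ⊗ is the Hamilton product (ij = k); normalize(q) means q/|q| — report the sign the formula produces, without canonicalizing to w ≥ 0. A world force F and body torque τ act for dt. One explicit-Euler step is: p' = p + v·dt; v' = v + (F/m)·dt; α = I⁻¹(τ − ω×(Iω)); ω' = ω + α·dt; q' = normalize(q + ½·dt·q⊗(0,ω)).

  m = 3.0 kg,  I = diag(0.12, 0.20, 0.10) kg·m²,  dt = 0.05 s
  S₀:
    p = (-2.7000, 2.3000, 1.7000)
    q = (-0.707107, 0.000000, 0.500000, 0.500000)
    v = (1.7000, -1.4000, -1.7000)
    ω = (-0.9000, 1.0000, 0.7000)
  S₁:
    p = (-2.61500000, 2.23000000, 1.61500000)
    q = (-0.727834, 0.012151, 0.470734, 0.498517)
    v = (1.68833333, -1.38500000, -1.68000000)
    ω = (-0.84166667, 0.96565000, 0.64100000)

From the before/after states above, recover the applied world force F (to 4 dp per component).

F = (-0.7000, 0.9000, 1.2000)

v₁ − v₀ = (-0.01166667, 0.01500000, 0.02000000)
applied force F = (-0.7000, 0.9000, 1.2000)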